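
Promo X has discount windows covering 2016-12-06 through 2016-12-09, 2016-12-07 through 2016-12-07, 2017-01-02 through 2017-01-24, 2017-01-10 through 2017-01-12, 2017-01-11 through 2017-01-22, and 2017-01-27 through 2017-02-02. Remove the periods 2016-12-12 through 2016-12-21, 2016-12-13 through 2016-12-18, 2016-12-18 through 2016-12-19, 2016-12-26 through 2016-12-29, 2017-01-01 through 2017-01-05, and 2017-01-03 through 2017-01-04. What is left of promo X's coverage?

2016-12-06 through 2016-12-09, 2017-01-06 through 2017-01-24, 2017-01-27 through 2017-02-02

A, merged: 2016-12-06 through 2016-12-09, 2017-01-02 through 2017-01-24, 2017-01-27 through 2017-02-02.
B, merged: 2016-12-12 through 2016-12-21, 2016-12-26 through 2016-12-29, 2017-01-01 through 2017-01-05.
2016-12-06 through 2016-12-09 is untouched.
2017-01-02 through 2017-01-24 with B removed leaves 2017-01-06 through 2017-01-24.
2017-01-27 through 2017-02-02 is untouched.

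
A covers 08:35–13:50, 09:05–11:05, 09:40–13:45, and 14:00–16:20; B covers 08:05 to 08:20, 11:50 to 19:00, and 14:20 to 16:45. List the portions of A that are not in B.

08:35–11:50

Merge the first list: 08:35–13:50, 14:00–16:20.
Merge the second list: 08:05–08:20, 11:50–19:00.
08:35–13:50 minus B → 08:35–11:50.
14:00–16:20: fully covered by B → removed.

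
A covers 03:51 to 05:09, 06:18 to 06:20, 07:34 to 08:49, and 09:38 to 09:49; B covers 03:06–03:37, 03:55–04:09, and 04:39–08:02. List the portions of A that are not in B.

03:51–05:09 with B removed leaves 03:51–03:55, 04:09–04:39.
06:18–06:20 lies entirely inside B → drops out.
07:34–08:49 with B removed leaves 08:02–08:49.
09:38–09:49 is untouched.

03:51–03:55, 04:09–04:39, 08:02–08:49, 09:38–09:49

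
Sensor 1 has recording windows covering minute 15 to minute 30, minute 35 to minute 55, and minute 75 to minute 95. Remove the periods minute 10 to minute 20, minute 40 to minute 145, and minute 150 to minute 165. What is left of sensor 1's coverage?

minute 20 to minute 30, minute 35 to minute 40

minute 15 to minute 30 minus B → minute 20 to minute 30.
minute 35 to minute 55 minus B → minute 35 to minute 40.
minute 75 to minute 95: fully covered by B → removed.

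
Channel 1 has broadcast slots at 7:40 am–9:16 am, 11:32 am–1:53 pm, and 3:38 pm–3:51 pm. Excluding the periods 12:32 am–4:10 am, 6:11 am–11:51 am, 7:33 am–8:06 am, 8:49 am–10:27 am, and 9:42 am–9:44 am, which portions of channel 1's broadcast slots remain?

B, merged: 12:32 am-4:10 am, 6:11 am-11:51 am.
7:40 am-9:16 am: entirely removed.
11:32 am-1:53 pm \ B = 11:51 am-1:53 pm.
3:38 pm-3:51 pm: nothing removed.

11:51 am-1:53 pm, 3:38 pm-3:51 pm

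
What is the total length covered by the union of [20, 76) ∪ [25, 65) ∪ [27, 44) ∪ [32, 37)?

56

Merged: [20, 76).
Length: 56.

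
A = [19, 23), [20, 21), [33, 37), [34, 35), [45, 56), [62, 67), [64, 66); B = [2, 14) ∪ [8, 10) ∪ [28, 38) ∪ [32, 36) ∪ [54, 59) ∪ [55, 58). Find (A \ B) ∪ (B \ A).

First set merges to [19, 23), [33, 37), [45, 56), [62, 67).
Second set merges to [2, 14), [28, 38), [54, 59).
A \ B = [19, 23), [45, 54), [62, 67).
B \ A = [2, 14), [28, 33), [37, 38), [56, 59).
Union of the two gives the symmetric difference.

[2, 14) ∪ [19, 23) ∪ [28, 33) ∪ [37, 38) ∪ [45, 54) ∪ [56, 59) ∪ [62, 67)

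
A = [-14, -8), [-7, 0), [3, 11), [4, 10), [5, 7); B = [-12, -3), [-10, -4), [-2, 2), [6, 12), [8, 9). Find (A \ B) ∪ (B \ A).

A, merged: [-14, -8), [-7, 0), [3, 11).
B, merged: [-12, -3), [-2, 2), [6, 12).
A \ B = [-14, -12), [-3, -2), [3, 6).
B \ A = [-8, -7), [0, 2), [11, 12).
Union of the two gives the symmetric difference.

[-14, -12) ∪ [-8, -7) ∪ [-3, -2) ∪ [0, 2) ∪ [3, 6) ∪ [11, 12)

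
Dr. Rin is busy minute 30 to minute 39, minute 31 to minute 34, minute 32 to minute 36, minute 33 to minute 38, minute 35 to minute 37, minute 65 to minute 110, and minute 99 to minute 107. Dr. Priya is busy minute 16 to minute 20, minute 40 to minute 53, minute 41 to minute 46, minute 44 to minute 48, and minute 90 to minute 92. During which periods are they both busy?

A, merged: minute 30 to minute 39, minute 65 to minute 110.
B, merged: minute 16 to minute 20, minute 40 to minute 53, minute 90 to minute 92.
minute 30 to minute 39 falls entirely outside B.
minute 65 to minute 110 overlaps B on minute 90 to minute 92.

minute 90 to minute 92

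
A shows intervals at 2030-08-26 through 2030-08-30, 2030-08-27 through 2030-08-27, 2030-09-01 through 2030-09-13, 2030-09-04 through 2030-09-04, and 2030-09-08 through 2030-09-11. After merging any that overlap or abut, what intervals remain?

2030-08-27 through 2030-08-27 overlaps/touches 2030-08-26 through 2030-08-30 → extend to 2030-08-26 through 2030-08-30.
2030-09-01 through 2030-09-13 is disjoint → start new block.
2030-09-04 through 2030-09-04 overlaps/touches 2030-09-01 through 2030-09-13 → extend to 2030-09-01 through 2030-09-13.
2030-09-08 through 2030-09-11 overlaps/touches 2030-09-01 through 2030-09-13 → extend to 2030-09-01 through 2030-09-13.

2030-08-26 through 2030-08-30, 2030-09-01 through 2030-09-13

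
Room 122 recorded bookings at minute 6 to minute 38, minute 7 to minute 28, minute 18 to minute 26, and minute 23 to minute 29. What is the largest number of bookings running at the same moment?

4

Walk the sorted start/end points keeping a running depth.
The depth first hits 4 at minute 23.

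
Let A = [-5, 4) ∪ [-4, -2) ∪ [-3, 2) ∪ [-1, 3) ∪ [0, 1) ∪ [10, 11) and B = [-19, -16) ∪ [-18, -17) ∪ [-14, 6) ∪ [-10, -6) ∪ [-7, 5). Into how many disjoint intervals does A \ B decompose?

1

A, merged: [-5, 4), [10, 11).
B, merged: [-19, -16), [-14, 6).
A \ B = [10, 11).
That is 1 disjoint piece.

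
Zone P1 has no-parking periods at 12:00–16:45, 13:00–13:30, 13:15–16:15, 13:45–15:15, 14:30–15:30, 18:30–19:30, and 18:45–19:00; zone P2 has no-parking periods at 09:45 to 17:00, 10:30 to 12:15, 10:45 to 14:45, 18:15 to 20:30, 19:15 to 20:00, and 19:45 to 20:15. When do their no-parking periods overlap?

Merge the first list: 12:00–16:45, 18:30–19:30.
Merge the second list: 09:45–17:00, 18:15–20:30.
12:00–16:45 meets the second set on 12:00–16:45.
18:30–19:30 meets the second set on 18:30–19:30.

12:00–16:45, 18:30–19:30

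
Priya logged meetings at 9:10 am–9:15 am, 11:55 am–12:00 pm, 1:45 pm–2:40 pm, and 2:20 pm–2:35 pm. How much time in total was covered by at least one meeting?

1 h 5 min

Merged: 9:10 am–9:15 am, 11:55 am–12:00 pm, 1:45 pm–2:40 pm.
Lengths: 5 min + 5 min + 55 min = 1 h 5 min.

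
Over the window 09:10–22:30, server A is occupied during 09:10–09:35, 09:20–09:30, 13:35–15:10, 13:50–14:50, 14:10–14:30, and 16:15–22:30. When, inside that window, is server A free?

After merging, the occupied span is 09:10–09:35, 13:35–15:10, 16:15–22:30.
Gaps within 09:10–22:30: 09:35–13:35, 15:10–16:15.

09:35–13:35, 15:10–16:15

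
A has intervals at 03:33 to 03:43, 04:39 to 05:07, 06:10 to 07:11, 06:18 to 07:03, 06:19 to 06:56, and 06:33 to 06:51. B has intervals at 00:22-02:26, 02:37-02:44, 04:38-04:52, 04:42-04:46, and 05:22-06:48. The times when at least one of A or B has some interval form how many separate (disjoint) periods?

Merge the first list: 03:33–03:43, 04:39–05:07, 06:10–07:11.
Merge the second list: 00:22–02:26, 02:37–02:44, 04:38–04:52, 05:22–06:48.
A ∪ B = 00:22–02:26, 02:37–02:44, 03:33–03:43, 04:38–05:07, 05:22–07:11.
That is 5 disjoint pieces.

5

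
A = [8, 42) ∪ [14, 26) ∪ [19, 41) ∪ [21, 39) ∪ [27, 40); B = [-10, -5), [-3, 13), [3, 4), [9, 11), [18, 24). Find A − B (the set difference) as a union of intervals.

First set merges to [8, 42).
Second set merges to [-10, -5), [-3, 13), [18, 24).
[8, 42) minus B → [13, 18), [24, 42).

[13, 18) ∪ [24, 42)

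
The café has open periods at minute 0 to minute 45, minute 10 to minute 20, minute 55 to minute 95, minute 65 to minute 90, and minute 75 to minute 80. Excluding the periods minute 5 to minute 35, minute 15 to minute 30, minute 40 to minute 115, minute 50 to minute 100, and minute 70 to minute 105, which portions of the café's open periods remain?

First set merges to minute 0 to minute 45, minute 55 to minute 95.
Second set merges to minute 5 to minute 35, minute 40 to minute 115.
minute 0 to minute 45 \ B = minute 0 to minute 5, minute 35 to minute 40.
minute 55 to minute 95: entirely removed.

minute 0 to minute 5, minute 35 to minute 40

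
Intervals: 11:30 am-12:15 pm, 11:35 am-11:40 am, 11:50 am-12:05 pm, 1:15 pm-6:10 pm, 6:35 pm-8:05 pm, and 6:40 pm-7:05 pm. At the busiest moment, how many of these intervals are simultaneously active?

2

Sweep endpoints in order; track running count of active intervals.
Peak of 2 reached at 11:35 am.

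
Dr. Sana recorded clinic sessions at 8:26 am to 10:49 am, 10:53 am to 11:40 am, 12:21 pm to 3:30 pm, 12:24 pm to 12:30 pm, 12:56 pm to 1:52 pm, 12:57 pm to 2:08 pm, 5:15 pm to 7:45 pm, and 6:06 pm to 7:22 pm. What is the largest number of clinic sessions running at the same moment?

3

At 12:57 pm, 3 of the intervals are simultaneously active.
No point has more.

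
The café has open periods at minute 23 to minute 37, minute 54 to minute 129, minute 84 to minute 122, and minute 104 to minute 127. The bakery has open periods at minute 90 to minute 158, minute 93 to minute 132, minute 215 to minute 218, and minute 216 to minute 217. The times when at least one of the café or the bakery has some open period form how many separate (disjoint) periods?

A, merged: minute 23 to minute 37, minute 54 to minute 129.
B, merged: minute 90 to minute 158, minute 215 to minute 218.
A ∪ B = minute 23 to minute 37, minute 54 to minute 158, minute 215 to minute 218.
That is 3 disjoint pieces.

3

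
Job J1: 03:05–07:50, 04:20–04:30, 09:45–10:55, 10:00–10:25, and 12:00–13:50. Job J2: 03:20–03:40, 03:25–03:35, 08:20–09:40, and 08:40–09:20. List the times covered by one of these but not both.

03:05–03:20, 03:40–07:50, 08:20–09:40, 09:45–10:55, 12:00–13:50

First set merges to 03:05–07:50, 09:45–10:55, 12:00–13:50.
Second set merges to 03:20–03:40, 08:20–09:40.
A but not B: 03:05–03:20, 03:40–07:50, 09:45–10:55, 12:00–13:50.
B but not A: 08:20–09:40.
Combining gives A △ B.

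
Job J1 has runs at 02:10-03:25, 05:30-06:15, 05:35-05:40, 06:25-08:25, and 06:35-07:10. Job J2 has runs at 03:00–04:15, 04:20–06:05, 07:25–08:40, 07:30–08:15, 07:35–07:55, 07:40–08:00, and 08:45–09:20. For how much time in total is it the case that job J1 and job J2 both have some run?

2 h

Merge the first list: 02:10-03:25, 05:30-06:15, 06:25-08:25.
Merge the second list: 03:00-04:15, 04:20-06:05, 07:25-08:40, 08:45-09:20.
A ∩ B = 03:00-03:25, 05:30-06:05, 07:25-08:25.
Total: 25 min + 35 min + 1 h = 2 h.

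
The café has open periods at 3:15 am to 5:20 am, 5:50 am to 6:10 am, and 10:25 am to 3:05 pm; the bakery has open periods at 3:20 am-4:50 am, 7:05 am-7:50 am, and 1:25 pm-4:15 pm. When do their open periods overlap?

3:15 am–5:20 am meets the second set on 3:20 am–4:50 am.
5:50 am–6:10 am: no overlap with the second set.
10:25 am–3:05 pm meets the second set on 1:25 pm–3:05 pm.

3:20 am–4:50 am, 1:25 pm–3:05 pm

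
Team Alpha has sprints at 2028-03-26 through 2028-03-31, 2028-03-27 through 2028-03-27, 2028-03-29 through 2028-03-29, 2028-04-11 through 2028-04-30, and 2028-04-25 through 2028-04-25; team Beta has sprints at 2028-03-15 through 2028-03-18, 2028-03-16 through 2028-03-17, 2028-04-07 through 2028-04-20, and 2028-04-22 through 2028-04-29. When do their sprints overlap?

First set merges to 2028-03-26 through 2028-03-31, 2028-04-11 through 2028-04-30.
Second set merges to 2028-03-15 through 2028-03-18, 2028-04-07 through 2028-04-20, 2028-04-22 through 2028-04-29.
2028-03-26 through 2028-03-31 falls entirely outside B.
2028-04-11 through 2028-04-30 overlaps B on 2028-04-11 through 2028-04-20, 2028-04-22 through 2028-04-29.

2028-04-11 through 2028-04-20, 2028-04-22 through 2028-04-29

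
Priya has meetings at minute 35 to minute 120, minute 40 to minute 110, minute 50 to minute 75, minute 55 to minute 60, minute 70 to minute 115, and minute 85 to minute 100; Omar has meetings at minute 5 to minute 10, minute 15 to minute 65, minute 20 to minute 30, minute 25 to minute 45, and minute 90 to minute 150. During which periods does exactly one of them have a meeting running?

Merge the first list: minute 35 to minute 120.
Merge the second list: minute 5 to minute 10, minute 15 to minute 65, minute 90 to minute 150.
A but not B: minute 65 to minute 90.
B but not A: minute 5 to minute 10, minute 15 to minute 35, minute 120 to minute 150.
Combining gives A △ B.

minute 5 to minute 10, minute 15 to minute 35, minute 65 to minute 90, minute 120 to minute 150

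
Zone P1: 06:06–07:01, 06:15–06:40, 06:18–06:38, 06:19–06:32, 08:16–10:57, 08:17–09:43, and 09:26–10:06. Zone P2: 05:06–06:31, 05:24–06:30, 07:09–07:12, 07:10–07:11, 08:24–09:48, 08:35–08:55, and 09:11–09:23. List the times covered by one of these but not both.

A, merged: 06:06–07:01, 08:16–10:57.
B, merged: 05:06–06:31, 07:09–07:12, 08:24–09:48.
Only in the first: 06:31–07:01, 08:16–08:24, 09:48–10:57.
Only in the second: 05:06–06:06, 07:09–07:12.
Together these are the periods covered by exactly one.

05:06–06:06, 06:31–07:01, 07:09–07:12, 08:16–08:24, 09:48–10:57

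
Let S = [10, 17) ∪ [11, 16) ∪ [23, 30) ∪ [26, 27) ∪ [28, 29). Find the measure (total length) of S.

14

Merged: [10, 17), [23, 30).
Lengths: 7 + 7 = 14.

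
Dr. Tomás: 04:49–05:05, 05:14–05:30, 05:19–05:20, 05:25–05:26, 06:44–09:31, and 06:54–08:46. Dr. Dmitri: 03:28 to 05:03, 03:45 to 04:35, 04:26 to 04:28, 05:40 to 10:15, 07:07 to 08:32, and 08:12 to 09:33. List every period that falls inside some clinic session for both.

04:49–05:03, 06:44–09:31

Merge the first list: 04:49–05:05, 05:14–05:30, 06:44–09:31.
Merge the second list: 03:28–05:03, 05:40–10:15.
04:49–05:05 meets the second set on 04:49–05:03.
05:14–05:30: no overlap with the second set.
06:44–09:31 meets the second set on 06:44–09:31.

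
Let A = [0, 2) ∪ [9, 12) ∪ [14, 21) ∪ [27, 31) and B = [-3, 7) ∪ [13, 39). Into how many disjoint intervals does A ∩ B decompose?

A ∩ B = [0, 2), [14, 21), [27, 31).
That is 3 disjoint pieces.

3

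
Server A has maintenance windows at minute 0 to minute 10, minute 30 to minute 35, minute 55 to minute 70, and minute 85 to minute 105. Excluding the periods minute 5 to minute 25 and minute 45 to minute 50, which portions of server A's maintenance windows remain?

minute 0 to minute 10 minus B → minute 0 to minute 5.
minute 30 to minute 35: no B overlap → unchanged.
minute 55 to minute 70: no B overlap → unchanged.
minute 85 to minute 105: no B overlap → unchanged.

minute 0 to minute 5, minute 30 to minute 35, minute 55 to minute 70, minute 85 to minute 105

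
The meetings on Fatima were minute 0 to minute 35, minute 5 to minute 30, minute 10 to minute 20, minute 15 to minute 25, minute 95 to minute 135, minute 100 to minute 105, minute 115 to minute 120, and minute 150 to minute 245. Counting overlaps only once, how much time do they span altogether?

170 minutes

Merged: minute 0 to minute 35, minute 95 to minute 135, minute 150 to minute 245.
Lengths: 35 minutes + 40 minutes + 95 minutes = 170 minutes.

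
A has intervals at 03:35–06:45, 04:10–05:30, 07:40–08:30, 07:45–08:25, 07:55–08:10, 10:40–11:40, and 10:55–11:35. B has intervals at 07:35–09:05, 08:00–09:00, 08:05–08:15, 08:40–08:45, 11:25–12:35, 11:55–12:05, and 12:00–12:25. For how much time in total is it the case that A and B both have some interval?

Merge the first list: 03:35–06:45, 07:40–08:30, 10:40–11:40.
Merge the second list: 07:35–09:05, 11:25–12:35.
A ∩ B = 07:40–08:30, 11:25–11:40.
Total: 50 min + 15 min = 1 h 5 min.

1 h 5 min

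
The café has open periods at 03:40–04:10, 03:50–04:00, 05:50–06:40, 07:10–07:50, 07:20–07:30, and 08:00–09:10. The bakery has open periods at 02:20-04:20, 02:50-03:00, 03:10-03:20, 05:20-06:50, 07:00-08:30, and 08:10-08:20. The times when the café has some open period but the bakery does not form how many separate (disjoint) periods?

1

Merge the first list: 03:40–04:10, 05:50–06:40, 07:10–07:50, 08:00–09:10.
Merge the second list: 02:20–04:20, 05:20–06:50, 07:00–08:30.
A \ B = 08:30–09:10.
That is 1 disjoint piece.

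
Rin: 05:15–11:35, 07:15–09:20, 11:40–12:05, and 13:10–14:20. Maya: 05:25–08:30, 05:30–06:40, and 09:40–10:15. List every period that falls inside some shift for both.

Merge the first list: 05:15-11:35, 11:40-12:05, 13:10-14:20.
Merge the second list: 05:25-08:30, 09:40-10:15.
05:15-11:35 ∩ B → 05:25-08:30, 09:40-10:15.
11:40-12:05 meets no B interval.
13:10-14:20 meets no B interval.

05:25-08:30, 09:40-10:15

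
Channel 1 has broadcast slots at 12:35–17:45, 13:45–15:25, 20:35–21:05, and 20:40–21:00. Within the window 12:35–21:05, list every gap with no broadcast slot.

After merging, the occupied span is 12:35-17:45, 20:35-21:05.
Complement within 12:35-21:05: 17:45-20:35.

17:45-20:35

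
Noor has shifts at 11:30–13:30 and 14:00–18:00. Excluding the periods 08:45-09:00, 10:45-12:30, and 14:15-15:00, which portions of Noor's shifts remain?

12:30–13:30, 14:00–14:15, 15:00–18:00

11:30–13:30 \ B = 12:30–13:30.
14:00–18:00 \ B = 14:00–14:15, 15:00–18:00.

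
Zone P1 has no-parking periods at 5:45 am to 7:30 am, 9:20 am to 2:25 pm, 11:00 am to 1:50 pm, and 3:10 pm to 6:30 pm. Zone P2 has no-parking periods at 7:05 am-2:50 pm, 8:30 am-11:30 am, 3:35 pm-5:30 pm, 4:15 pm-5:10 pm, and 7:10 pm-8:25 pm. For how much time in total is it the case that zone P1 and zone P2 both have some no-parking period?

7 h 25 min

Merge the first list: 5:45 am-7:30 am, 9:20 am-2:25 pm, 3:10 pm-6:30 pm.
Merge the second list: 7:05 am-2:50 pm, 3:35 pm-5:30 pm, 7:10 pm-8:25 pm.
A ∩ B = 7:05 am-7:30 am, 9:20 am-2:25 pm, 3:35 pm-5:30 pm.
Total: 25 min + 5 h 5 min + 1 h 55 min = 7 h 25 min.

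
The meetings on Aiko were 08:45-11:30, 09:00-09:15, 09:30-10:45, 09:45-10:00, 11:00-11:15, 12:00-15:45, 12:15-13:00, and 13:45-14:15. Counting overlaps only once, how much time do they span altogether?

Merged: 08:45-11:30, 12:00-15:45.
Lengths: 2 h 45 min + 3 h 45 min = 6 h 30 min.

6 h 30 min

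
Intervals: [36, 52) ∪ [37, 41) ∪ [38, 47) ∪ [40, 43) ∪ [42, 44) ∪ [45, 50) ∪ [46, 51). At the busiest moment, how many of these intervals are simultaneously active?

At 40, 4 of the intervals are simultaneously active.
No point has more.

4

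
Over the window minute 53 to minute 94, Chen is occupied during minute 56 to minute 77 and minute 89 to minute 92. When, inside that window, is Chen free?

The merged coverage is minute 56 to minute 77, minute 89 to minute 92.
Uncovered inside minute 53 to minute 94: minute 53 to minute 56, minute 77 to minute 89, minute 92 to minute 94.

minute 53 to minute 56, minute 77 to minute 89, minute 92 to minute 94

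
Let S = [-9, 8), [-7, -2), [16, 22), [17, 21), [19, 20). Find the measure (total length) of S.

Merged: [-9, 8), [16, 22).
Lengths: 17 + 6 = 23.

23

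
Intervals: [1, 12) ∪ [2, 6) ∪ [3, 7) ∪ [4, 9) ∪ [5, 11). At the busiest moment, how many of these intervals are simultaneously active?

5

At 5, 5 of the intervals are simultaneously active.
No point has more.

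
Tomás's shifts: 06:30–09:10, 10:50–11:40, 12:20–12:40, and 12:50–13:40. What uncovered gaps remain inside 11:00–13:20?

11:40-12:20, 12:40-12:50

The merged coverage is 06:30-09:10, 10:50-11:40, 12:20-12:40, 12:50-13:40.
Complement within 11:00-13:20: 11:40-12:20, 12:40-12:50.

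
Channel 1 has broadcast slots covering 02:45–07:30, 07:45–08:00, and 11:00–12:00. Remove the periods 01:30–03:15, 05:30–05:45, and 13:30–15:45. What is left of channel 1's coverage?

03:15-05:30, 05:45-07:30, 07:45-08:00, 11:00-12:00

02:45-07:30 minus B → 03:15-05:30, 05:45-07:30.
07:45-08:00: no B overlap → unchanged.
11:00-12:00: no B overlap → unchanged.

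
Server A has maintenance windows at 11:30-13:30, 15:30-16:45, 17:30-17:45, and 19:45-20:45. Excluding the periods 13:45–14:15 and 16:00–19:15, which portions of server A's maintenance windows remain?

11:30–13:30, 15:30–16:00, 19:45–20:45

11:30–13:30: nothing removed.
15:30–16:45 \ B = 15:30–16:00.
17:30–17:45: entirely removed.
19:45–20:45: nothing removed.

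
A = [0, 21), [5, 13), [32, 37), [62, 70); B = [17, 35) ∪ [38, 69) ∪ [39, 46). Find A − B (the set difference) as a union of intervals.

First set merges to [0, 21), [32, 37), [62, 70).
Second set merges to [17, 35), [38, 69).
[0, 21) minus B → [0, 17).
[32, 37) minus B → [35, 37).
[62, 70) minus B → [69, 70).

[0, 17) ∪ [35, 37) ∪ [69, 70)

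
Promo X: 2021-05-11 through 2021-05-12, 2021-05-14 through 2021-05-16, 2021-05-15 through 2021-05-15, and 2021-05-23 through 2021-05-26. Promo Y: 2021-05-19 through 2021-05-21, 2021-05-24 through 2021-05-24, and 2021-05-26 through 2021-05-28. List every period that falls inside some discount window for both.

2021-05-24 through 2021-05-24, 2021-05-26 through 2021-05-26

First set merges to 2021-05-11 through 2021-05-12, 2021-05-14 through 2021-05-16, 2021-05-23 through 2021-05-26.
2021-05-11 through 2021-05-12 meets no B interval.
2021-05-14 through 2021-05-16 meets no B interval.
2021-05-23 through 2021-05-26 ∩ B → 2021-05-24 through 2021-05-24, 2021-05-26 through 2021-05-26.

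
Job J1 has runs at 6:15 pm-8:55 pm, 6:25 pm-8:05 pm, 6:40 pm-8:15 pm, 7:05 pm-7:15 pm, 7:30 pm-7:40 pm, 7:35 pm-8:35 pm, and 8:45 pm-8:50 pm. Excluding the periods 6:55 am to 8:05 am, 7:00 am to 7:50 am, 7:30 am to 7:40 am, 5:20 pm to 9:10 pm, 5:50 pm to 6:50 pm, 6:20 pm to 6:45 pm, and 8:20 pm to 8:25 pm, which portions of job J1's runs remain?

none

First set merges to 6:15 pm–8:55 pm.
Second set merges to 6:55 am–8:05 am, 5:20 pm–9:10 pm.
6:15 pm–8:55 pm lies entirely inside B → drops out.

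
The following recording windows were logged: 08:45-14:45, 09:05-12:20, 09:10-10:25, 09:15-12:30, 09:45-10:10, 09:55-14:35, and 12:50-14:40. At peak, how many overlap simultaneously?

6

Sweep endpoints in order; track running count of active intervals.
Peak of 6 reached at 09:55.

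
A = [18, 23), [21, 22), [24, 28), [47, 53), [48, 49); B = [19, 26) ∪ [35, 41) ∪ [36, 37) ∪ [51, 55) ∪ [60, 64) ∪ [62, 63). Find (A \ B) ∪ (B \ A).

A, merged: [18, 23), [24, 28), [47, 53).
B, merged: [19, 26), [35, 41), [51, 55), [60, 64).
Only in the first: [18, 19), [26, 28), [47, 51).
Only in the second: [23, 24), [35, 41), [53, 55), [60, 64).
Together these are the periods covered by exactly one.

[18, 19) ∪ [23, 24) ∪ [26, 28) ∪ [35, 41) ∪ [47, 51) ∪ [53, 55) ∪ [60, 64)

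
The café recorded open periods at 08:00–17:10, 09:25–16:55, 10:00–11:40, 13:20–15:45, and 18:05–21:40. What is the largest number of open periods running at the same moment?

3

Walk the sorted start/end points keeping a running depth.
The depth first hits 3 at 10:00.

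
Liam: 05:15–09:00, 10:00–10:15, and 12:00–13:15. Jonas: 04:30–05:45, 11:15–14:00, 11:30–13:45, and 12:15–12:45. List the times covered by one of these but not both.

B, merged: 04:30-05:45, 11:15-14:00.
A \ B = 05:45-09:00, 10:00-10:15.
B \ A = 04:30-05:15, 11:15-12:00, 13:15-14:00.
Union of the two gives the symmetric difference.

04:30-05:15, 05:45-09:00, 10:00-10:15, 11:15-12:00, 13:15-14:00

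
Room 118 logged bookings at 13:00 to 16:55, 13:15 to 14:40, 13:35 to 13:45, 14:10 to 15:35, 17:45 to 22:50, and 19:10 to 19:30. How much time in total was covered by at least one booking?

Merged: 13:00–16:55, 17:45–22:50.
Lengths: 3 h 55 min + 5 h 5 min = 9 h.

9 h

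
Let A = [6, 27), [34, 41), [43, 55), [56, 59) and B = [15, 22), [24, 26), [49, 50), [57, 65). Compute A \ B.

[6, 27) \ B = [6, 15), [22, 24), [26, 27).
[34, 41): nothing removed.
[43, 55) \ B = [43, 49), [50, 55).
[56, 59) \ B = [56, 57).

[6, 15) ∪ [22, 24) ∪ [26, 27) ∪ [34, 41) ∪ [43, 49) ∪ [50, 55) ∪ [56, 57)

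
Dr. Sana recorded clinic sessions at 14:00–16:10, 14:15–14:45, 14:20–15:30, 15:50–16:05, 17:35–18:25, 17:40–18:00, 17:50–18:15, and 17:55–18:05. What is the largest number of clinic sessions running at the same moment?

At 17:55, 4 of the intervals are simultaneously active.
No point has more.

4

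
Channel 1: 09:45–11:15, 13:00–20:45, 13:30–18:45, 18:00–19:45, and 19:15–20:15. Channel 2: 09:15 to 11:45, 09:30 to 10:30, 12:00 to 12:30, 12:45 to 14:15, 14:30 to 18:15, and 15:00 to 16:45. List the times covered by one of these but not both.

09:15–09:45, 11:15–11:45, 12:00–12:30, 12:45–13:00, 14:15–14:30, 18:15–20:45

Merge the first list: 09:45–11:15, 13:00–20:45.
Merge the second list: 09:15–11:45, 12:00–12:30, 12:45–14:15, 14:30–18:15.
A \ B = 14:15–14:30, 18:15–20:45.
B \ A = 09:15–09:45, 11:15–11:45, 12:00–12:30, 12:45–13:00.
Union of the two gives the symmetric difference.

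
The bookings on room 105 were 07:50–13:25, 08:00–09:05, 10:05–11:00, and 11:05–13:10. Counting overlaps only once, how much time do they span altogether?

5 h 35 min

Merged: 07:50–13:25.
Length: 5 h 35 min.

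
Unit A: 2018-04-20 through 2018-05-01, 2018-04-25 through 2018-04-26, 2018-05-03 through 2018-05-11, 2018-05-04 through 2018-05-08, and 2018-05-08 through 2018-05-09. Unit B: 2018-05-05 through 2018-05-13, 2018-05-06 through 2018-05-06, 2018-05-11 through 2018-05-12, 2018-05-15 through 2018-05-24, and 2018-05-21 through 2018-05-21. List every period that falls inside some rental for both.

2018-05-05 through 2018-05-11

First set merges to 2018-04-20 through 2018-05-01, 2018-05-03 through 2018-05-11.
Second set merges to 2018-05-05 through 2018-05-13, 2018-05-15 through 2018-05-24.
2018-04-20 through 2018-05-01: no overlap with the second set.
2018-05-03 through 2018-05-11 meets the second set on 2018-05-05 through 2018-05-11.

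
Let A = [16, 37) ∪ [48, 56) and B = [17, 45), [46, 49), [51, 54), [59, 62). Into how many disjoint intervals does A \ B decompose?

3

A \ B = [16, 17), [49, 51), [54, 56).
That is 3 disjoint pieces.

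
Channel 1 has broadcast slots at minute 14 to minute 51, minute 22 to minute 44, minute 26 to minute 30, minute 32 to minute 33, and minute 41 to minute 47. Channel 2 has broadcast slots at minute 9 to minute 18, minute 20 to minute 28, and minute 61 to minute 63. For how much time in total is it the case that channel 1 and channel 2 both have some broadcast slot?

A, merged: minute 14 to minute 51.
A ∩ B = minute 14 to minute 18, minute 20 to minute 28.
Total: 4 minutes + 8 minutes = 12 minutes.

12 minutes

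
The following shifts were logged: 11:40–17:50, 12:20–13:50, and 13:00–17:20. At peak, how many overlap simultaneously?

3

Walk the sorted start/end points keeping a running depth.
The depth first hits 3 at 13:00.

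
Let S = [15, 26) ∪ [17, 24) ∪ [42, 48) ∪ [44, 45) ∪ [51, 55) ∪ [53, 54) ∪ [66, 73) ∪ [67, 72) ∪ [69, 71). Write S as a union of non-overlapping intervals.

[15, 26) ∪ [42, 48) ∪ [51, 55) ∪ [66, 73)

[17, 24) overlaps/touches [15, 26) → extend to [15, 26).
[42, 48) is disjoint → start new block.
[44, 45) overlaps/touches [42, 48) → extend to [42, 48).
[51, 55) is disjoint → start new block.
[53, 54) overlaps/touches [51, 55) → extend to [51, 55).
[66, 73) is disjoint → start new block.
[67, 72) overlaps/touches [66, 73) → extend to [66, 73).
[69, 71) overlaps/touches [66, 73) → extend to [66, 73).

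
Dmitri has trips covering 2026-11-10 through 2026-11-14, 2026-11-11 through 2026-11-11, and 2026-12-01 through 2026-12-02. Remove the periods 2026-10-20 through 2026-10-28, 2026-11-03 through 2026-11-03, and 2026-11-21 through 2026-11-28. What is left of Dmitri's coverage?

Merge the first list: 2026-11-10 through 2026-11-14, 2026-12-01 through 2026-12-02.
2026-11-10 through 2026-11-14 is untouched.
2026-12-01 through 2026-12-02 is untouched.

2026-11-10 through 2026-11-14, 2026-12-01 through 2026-12-02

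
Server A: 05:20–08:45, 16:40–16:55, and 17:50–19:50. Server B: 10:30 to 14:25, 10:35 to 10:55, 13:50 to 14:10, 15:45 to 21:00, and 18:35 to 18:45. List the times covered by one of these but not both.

B, merged: 10:30–14:25, 15:45–21:00.
A \ B = 05:20–08:45.
B \ A = 10:30–14:25, 15:45–16:40, 16:55–17:50, 19:50–21:00.
Union of the two gives the symmetric difference.

05:20–08:45, 10:30–14:25, 15:45–16:40, 16:55–17:50, 19:50–21:00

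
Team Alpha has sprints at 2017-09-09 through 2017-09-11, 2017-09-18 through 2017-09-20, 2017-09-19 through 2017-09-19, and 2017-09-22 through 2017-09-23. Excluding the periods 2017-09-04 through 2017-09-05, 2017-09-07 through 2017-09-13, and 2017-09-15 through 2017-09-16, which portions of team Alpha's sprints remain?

2017-09-18 through 2017-09-20, 2017-09-22 through 2017-09-23

Merge the first list: 2017-09-09 through 2017-09-11, 2017-09-18 through 2017-09-20, 2017-09-22 through 2017-09-23.
2017-09-09 through 2017-09-11: fully covered by B → removed.
2017-09-18 through 2017-09-20: no B overlap → unchanged.
2017-09-22 through 2017-09-23: no B overlap → unchanged.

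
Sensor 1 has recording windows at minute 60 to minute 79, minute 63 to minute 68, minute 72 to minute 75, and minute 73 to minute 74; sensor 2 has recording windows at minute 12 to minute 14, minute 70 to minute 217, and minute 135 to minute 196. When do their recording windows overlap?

Merge the first list: minute 60 to minute 79.
Merge the second list: minute 12 to minute 14, minute 70 to minute 217.
minute 60 to minute 79 meets the second set on minute 70 to minute 79.

minute 70 to minute 79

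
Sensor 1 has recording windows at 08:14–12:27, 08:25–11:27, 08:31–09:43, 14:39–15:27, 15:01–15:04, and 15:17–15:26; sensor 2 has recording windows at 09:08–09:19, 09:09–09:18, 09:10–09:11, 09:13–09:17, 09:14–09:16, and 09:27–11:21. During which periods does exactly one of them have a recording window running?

08:14–09:08, 09:19–09:27, 11:21–12:27, 14:39–15:27

A, merged: 08:14–12:27, 14:39–15:27.
B, merged: 09:08–09:19, 09:27–11:21.
A \ B = 08:14–09:08, 09:19–09:27, 11:21–12:27, 14:39–15:27.
B \ A = none.
Union of the two gives the symmetric difference.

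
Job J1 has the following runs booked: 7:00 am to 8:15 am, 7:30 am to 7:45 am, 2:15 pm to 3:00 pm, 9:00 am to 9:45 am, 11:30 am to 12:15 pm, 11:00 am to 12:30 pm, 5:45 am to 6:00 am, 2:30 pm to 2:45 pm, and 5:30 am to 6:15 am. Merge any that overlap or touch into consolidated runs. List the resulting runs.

5:30 am–6:15 am, 7:00 am–8:15 am, 9:00 am–9:45 am, 11:00 am–12:30 pm, 2:15 pm–3:00 pm

Sort by start: 5:30 am–6:15 am, 5:45 am–6:00 am, 7:00 am–8:15 am, 7:30 am–7:45 am, 9:00 am–9:45 am, 11:00 am–12:30 pm, 11:30 am–12:15 pm, 2:15 pm–3:00 pm, 2:30 pm–2:45 pm.
5:45 am–6:00 am overlaps/touches 5:30 am–6:15 am → extend to 5:30 am–6:15 am.
7:00 am–8:15 am is disjoint → start new block.
7:30 am–7:45 am overlaps/touches 7:00 am–8:15 am → extend to 7:00 am–8:15 am.
9:00 am–9:45 am is disjoint → start new block.
11:00 am–12:30 pm is disjoint → start new block.
11:30 am–12:15 pm overlaps/touches 11:00 am–12:30 pm → extend to 11:00 am–12:30 pm.
2:15 pm–3:00 pm is disjoint → start new block.
2:30 pm–2:45 pm overlaps/touches 2:15 pm–3:00 pm → extend to 2:15 pm–3:00 pm.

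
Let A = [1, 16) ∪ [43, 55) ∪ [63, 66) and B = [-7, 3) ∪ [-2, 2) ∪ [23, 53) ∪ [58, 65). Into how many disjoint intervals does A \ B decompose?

Merge the second list: [-7, 3), [23, 53), [58, 65).
A \ B = [3, 16), [53, 55), [65, 66).
That is 3 disjoint pieces.

3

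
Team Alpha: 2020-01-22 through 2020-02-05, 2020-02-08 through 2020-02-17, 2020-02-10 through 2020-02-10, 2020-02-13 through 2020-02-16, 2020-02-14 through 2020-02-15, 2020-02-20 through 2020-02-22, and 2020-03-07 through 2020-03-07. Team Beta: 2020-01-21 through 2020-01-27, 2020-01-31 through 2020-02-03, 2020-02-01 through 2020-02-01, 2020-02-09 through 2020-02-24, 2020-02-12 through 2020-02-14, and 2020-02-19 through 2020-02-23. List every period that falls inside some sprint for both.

2020-01-22 through 2020-01-27, 2020-01-31 through 2020-02-03, 2020-02-09 through 2020-02-17, 2020-02-20 through 2020-02-22

Merge the first list: 2020-01-22 through 2020-02-05, 2020-02-08 through 2020-02-17, 2020-02-20 through 2020-02-22, 2020-03-07 through 2020-03-07.
Merge the second list: 2020-01-21 through 2020-01-27, 2020-01-31 through 2020-02-03, 2020-02-09 through 2020-02-24.
2020-01-22 through 2020-02-05 overlaps B on 2020-01-22 through 2020-01-27, 2020-01-31 through 2020-02-03.
2020-02-08 through 2020-02-17 overlaps B on 2020-02-09 through 2020-02-17.
2020-02-20 through 2020-02-22 overlaps B on 2020-02-20 through 2020-02-22.
2020-03-07 through 2020-03-07 falls entirely outside B.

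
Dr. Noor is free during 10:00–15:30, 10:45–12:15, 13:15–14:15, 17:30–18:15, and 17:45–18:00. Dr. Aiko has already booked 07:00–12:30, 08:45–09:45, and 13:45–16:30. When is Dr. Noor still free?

12:30–13:45, 17:30–18:15

A, merged: 10:00–15:30, 17:30–18:15.
B, merged: 07:00–12:30, 13:45–16:30.
10:00–15:30 \ B = 12:30–13:45.
17:30–18:15: nothing removed.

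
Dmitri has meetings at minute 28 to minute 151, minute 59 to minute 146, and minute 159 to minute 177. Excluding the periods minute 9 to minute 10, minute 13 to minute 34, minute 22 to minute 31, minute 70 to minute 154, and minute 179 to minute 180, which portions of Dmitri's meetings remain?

minute 34 to minute 70, minute 159 to minute 177

First set merges to minute 28 to minute 151, minute 159 to minute 177.
Second set merges to minute 9 to minute 10, minute 13 to minute 34, minute 70 to minute 154, minute 179 to minute 180.
minute 28 to minute 151 \ B = minute 34 to minute 70.
minute 159 to minute 177: nothing removed.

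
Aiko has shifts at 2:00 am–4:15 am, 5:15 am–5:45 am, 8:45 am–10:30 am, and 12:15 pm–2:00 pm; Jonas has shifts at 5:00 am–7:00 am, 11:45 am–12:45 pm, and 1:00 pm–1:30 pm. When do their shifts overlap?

5:15 am–5:45 am, 12:15 pm–12:45 pm, 1:00 pm–1:30 pm

2:00 am–4:15 am falls entirely outside B.
5:15 am–5:45 am overlaps B on 5:15 am–5:45 am.
8:45 am–10:30 am falls entirely outside B.
12:15 pm–2:00 pm overlaps B on 12:15 pm–12:45 pm, 1:00 pm–1:30 pm.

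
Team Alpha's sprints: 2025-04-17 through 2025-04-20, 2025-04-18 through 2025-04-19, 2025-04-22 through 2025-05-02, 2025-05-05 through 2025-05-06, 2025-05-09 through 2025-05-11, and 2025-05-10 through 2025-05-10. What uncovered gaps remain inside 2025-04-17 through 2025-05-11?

2025-04-21 through 2025-04-21, 2025-05-03 through 2025-05-04, 2025-05-07 through 2025-05-08

Covered (merged): 2025-04-17 through 2025-04-20, 2025-04-22 through 2025-05-02, 2025-05-05 through 2025-05-06, 2025-05-09 through 2025-05-11.
Uncovered inside 2025-04-17 through 2025-05-11: 2025-04-21 through 2025-04-21, 2025-05-03 through 2025-05-04, 2025-05-07 through 2025-05-08.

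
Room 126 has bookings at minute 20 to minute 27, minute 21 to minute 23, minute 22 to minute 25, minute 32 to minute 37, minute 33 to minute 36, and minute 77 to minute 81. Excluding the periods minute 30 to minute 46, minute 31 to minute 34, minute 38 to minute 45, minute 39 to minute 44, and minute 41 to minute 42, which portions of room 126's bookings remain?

minute 20 to minute 27, minute 77 to minute 81

First set merges to minute 20 to minute 27, minute 32 to minute 37, minute 77 to minute 81.
Second set merges to minute 30 to minute 46.
minute 20 to minute 27 is untouched.
minute 32 to minute 37 lies entirely inside B → drops out.
minute 77 to minute 81 is untouched.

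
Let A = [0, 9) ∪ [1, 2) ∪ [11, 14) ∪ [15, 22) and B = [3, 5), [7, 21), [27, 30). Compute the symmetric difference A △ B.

First set merges to [0, 9), [11, 14), [15, 22).
Only in the first: [0, 3), [5, 7), [21, 22).
Only in the second: [9, 11), [14, 15), [27, 30).
Together these are the periods covered by exactly one.

[0, 3) ∪ [5, 7) ∪ [9, 11) ∪ [14, 15) ∪ [21, 22) ∪ [27, 30)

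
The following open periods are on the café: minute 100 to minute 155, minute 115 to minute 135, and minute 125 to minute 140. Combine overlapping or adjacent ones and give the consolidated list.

minute 115 to minute 135 overlaps/touches minute 100 to minute 155 → extend to minute 100 to minute 155.
minute 125 to minute 140 overlaps/touches minute 100 to minute 155 → extend to minute 100 to minute 155.

minute 100 to minute 155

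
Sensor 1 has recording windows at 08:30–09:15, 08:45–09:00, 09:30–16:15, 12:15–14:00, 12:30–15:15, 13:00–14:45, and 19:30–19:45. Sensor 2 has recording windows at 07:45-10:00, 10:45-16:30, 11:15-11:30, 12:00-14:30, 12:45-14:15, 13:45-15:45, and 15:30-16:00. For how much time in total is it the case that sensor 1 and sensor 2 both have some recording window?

6 h 45 min

First set merges to 08:30–09:15, 09:30–16:15, 19:30–19:45.
Second set merges to 07:45–10:00, 10:45–16:30.
A ∩ B = 08:30–09:15, 09:30–10:00, 10:45–16:15.
Total: 45 min + 30 min + 5 h 30 min = 6 h 45 min.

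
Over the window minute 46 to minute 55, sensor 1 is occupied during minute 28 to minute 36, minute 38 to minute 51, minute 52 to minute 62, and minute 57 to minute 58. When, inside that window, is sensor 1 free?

minute 51 to minute 52

Covered (merged): minute 28 to minute 36, minute 38 to minute 51, minute 52 to minute 62.
Complement within minute 46 to minute 55: minute 51 to minute 52.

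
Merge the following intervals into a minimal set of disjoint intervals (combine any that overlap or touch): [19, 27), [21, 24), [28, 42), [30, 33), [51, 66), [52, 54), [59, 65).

[21, 24) overlaps/touches [19, 27) → extend to [19, 27).
[28, 42) is disjoint → start new block.
[30, 33) overlaps/touches [28, 42) → extend to [28, 42).
[51, 66) is disjoint → start new block.
[52, 54) overlaps/touches [51, 66) → extend to [51, 66).
[59, 65) overlaps/touches [51, 66) → extend to [51, 66).

[19, 27) ∪ [28, 42) ∪ [51, 66)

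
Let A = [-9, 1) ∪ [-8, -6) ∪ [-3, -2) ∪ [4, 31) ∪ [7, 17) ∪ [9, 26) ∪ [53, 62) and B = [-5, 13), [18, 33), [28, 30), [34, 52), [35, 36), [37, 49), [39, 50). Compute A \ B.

Merge the first list: [-9, 1), [4, 31), [53, 62).
Merge the second list: [-5, 13), [18, 33), [34, 52).
[-9, 1) with B removed leaves [-9, -5).
[4, 31) with B removed leaves [13, 18).
[53, 62) is untouched.

[-9, -5) ∪ [13, 18) ∪ [53, 62)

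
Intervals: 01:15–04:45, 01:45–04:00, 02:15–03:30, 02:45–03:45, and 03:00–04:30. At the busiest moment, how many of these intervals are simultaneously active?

5

Sweep endpoints in order; track running count of active intervals.
Peak of 5 reached at 03:00.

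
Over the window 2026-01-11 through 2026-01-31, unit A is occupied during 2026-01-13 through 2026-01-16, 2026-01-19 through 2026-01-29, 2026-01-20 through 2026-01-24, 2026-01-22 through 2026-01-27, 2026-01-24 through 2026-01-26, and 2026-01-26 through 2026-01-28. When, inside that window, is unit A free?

The merged coverage is 2026-01-13 through 2026-01-16, 2026-01-19 through 2026-01-29.
Uncovered inside 2026-01-11 through 2026-01-31: 2026-01-11 through 2026-01-12, 2026-01-17 through 2026-01-18, 2026-01-30 through 2026-01-31.

2026-01-11 through 2026-01-12, 2026-01-17 through 2026-01-18, 2026-01-30 through 2026-01-31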